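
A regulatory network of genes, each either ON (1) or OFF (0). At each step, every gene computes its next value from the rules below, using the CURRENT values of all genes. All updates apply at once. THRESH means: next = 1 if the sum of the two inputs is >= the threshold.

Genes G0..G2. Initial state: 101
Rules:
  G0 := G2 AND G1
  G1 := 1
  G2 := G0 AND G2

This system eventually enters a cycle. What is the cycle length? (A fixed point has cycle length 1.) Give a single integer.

Step 0: 101
Step 1: G0=G2&G1=1&0=0 G1=1(const) G2=G0&G2=1&1=1 -> 011
Step 2: G0=G2&G1=1&1=1 G1=1(const) G2=G0&G2=0&1=0 -> 110
Step 3: G0=G2&G1=0&1=0 G1=1(const) G2=G0&G2=1&0=0 -> 010
Step 4: G0=G2&G1=0&1=0 G1=1(const) G2=G0&G2=0&0=0 -> 010
State from step 4 equals state from step 3 -> cycle length 1

Answer: 1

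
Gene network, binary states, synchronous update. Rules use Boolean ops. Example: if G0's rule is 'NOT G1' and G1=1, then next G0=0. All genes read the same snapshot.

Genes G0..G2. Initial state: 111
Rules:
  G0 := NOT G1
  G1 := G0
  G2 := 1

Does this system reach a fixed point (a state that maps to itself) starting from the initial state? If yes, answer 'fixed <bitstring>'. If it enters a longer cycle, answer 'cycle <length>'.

Answer: cycle 4

Derivation:
Step 0: 111
Step 1: G0=NOT G1=NOT 1=0 G1=G0=1 G2=1(const) -> 011
Step 2: G0=NOT G1=NOT 1=0 G1=G0=0 G2=1(const) -> 001
Step 3: G0=NOT G1=NOT 0=1 G1=G0=0 G2=1(const) -> 101
Step 4: G0=NOT G1=NOT 0=1 G1=G0=1 G2=1(const) -> 111
Cycle of length 4 starting at step 0 -> no fixed point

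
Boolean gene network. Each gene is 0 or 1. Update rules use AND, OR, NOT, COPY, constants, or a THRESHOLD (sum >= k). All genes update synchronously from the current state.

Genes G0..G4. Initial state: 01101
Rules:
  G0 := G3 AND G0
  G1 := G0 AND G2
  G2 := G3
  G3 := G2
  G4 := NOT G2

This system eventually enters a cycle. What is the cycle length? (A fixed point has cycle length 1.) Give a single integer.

Answer: 2

Derivation:
Step 0: 01101
Step 1: G0=G3&G0=0&0=0 G1=G0&G2=0&1=0 G2=G3=0 G3=G2=1 G4=NOT G2=NOT 1=0 -> 00010
Step 2: G0=G3&G0=1&0=0 G1=G0&G2=0&0=0 G2=G3=1 G3=G2=0 G4=NOT G2=NOT 0=1 -> 00101
Step 3: G0=G3&G0=0&0=0 G1=G0&G2=0&1=0 G2=G3=0 G3=G2=1 G4=NOT G2=NOT 1=0 -> 00010
State from step 3 equals state from step 1 -> cycle length 2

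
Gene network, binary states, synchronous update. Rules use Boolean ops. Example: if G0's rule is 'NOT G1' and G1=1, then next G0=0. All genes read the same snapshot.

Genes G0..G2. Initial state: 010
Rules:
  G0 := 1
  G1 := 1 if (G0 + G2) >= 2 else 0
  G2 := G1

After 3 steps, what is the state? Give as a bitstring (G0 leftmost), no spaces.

Step 1: G0=1(const) G1=(0+0>=2)=0 G2=G1=1 -> 101
Step 2: G0=1(const) G1=(1+1>=2)=1 G2=G1=0 -> 110
Step 3: G0=1(const) G1=(1+0>=2)=0 G2=G1=1 -> 101

101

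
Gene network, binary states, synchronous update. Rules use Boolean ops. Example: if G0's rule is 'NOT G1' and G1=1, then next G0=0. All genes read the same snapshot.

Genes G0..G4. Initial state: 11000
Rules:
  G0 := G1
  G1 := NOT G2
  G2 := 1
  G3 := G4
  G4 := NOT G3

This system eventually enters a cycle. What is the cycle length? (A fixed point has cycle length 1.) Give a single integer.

Answer: 4

Derivation:
Step 0: 11000
Step 1: G0=G1=1 G1=NOT G2=NOT 0=1 G2=1(const) G3=G4=0 G4=NOT G3=NOT 0=1 -> 11101
Step 2: G0=G1=1 G1=NOT G2=NOT 1=0 G2=1(const) G3=G4=1 G4=NOT G3=NOT 0=1 -> 10111
Step 3: G0=G1=0 G1=NOT G2=NOT 1=0 G2=1(const) G3=G4=1 G4=NOT G3=NOT 1=0 -> 00110
Step 4: G0=G1=0 G1=NOT G2=NOT 1=0 G2=1(const) G3=G4=0 G4=NOT G3=NOT 1=0 -> 00100
Step 5: G0=G1=0 G1=NOT G2=NOT 1=0 G2=1(const) G3=G4=0 G4=NOT G3=NOT 0=1 -> 00101
Step 6: G0=G1=0 G1=NOT G2=NOT 1=0 G2=1(const) G3=G4=1 G4=NOT G3=NOT 0=1 -> 00111
Step 7: G0=G1=0 G1=NOT G2=NOT 1=0 G2=1(const) G3=G4=1 G4=NOT G3=NOT 1=0 -> 00110
State from step 7 equals state from step 3 -> cycle length 4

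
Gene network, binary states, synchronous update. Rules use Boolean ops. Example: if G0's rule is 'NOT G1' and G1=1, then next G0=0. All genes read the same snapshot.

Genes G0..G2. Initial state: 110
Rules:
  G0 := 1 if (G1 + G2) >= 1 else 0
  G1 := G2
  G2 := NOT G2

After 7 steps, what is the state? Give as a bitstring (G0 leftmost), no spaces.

Step 1: G0=(1+0>=1)=1 G1=G2=0 G2=NOT G2=NOT 0=1 -> 101
Step 2: G0=(0+1>=1)=1 G1=G2=1 G2=NOT G2=NOT 1=0 -> 110
Step 3: G0=(1+0>=1)=1 G1=G2=0 G2=NOT G2=NOT 0=1 -> 101
Step 4: G0=(0+1>=1)=1 G1=G2=1 G2=NOT G2=NOT 1=0 -> 110
Step 5: G0=(1+0>=1)=1 G1=G2=0 G2=NOT G2=NOT 0=1 -> 101
Step 6: G0=(0+1>=1)=1 G1=G2=1 G2=NOT G2=NOT 1=0 -> 110
Step 7: G0=(1+0>=1)=1 G1=G2=0 G2=NOT G2=NOT 0=1 -> 101

101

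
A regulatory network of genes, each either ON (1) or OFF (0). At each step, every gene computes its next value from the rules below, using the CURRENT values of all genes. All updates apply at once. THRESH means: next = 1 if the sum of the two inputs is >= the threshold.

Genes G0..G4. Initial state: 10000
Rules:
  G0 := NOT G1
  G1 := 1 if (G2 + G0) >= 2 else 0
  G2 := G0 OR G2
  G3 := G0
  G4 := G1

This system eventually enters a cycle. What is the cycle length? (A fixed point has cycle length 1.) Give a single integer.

Answer: 4

Derivation:
Step 0: 10000
Step 1: G0=NOT G1=NOT 0=1 G1=(0+1>=2)=0 G2=G0|G2=1|0=1 G3=G0=1 G4=G1=0 -> 10110
Step 2: G0=NOT G1=NOT 0=1 G1=(1+1>=2)=1 G2=G0|G2=1|1=1 G3=G0=1 G4=G1=0 -> 11110
Step 3: G0=NOT G1=NOT 1=0 G1=(1+1>=2)=1 G2=G0|G2=1|1=1 G3=G0=1 G4=G1=1 -> 01111
Step 4: G0=NOT G1=NOT 1=0 G1=(1+0>=2)=0 G2=G0|G2=0|1=1 G3=G0=0 G4=G1=1 -> 00101
Step 5: G0=NOT G1=NOT 0=1 G1=(1+0>=2)=0 G2=G0|G2=0|1=1 G3=G0=0 G4=G1=0 -> 10100
Step 6: G0=NOT G1=NOT 0=1 G1=(1+1>=2)=1 G2=G0|G2=1|1=1 G3=G0=1 G4=G1=0 -> 11110
State from step 6 equals state from step 2 -> cycle length 4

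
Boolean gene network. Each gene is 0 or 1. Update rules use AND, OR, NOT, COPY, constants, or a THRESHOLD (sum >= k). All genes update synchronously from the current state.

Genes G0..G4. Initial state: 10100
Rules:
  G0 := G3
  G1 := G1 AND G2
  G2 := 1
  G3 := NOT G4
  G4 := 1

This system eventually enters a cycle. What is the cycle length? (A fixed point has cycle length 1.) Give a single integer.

Step 0: 10100
Step 1: G0=G3=0 G1=G1&G2=0&1=0 G2=1(const) G3=NOT G4=NOT 0=1 G4=1(const) -> 00111
Step 2: G0=G3=1 G1=G1&G2=0&1=0 G2=1(const) G3=NOT G4=NOT 1=0 G4=1(const) -> 10101
Step 3: G0=G3=0 G1=G1&G2=0&1=0 G2=1(const) G3=NOT G4=NOT 1=0 G4=1(const) -> 00101
Step 4: G0=G3=0 G1=G1&G2=0&1=0 G2=1(const) G3=NOT G4=NOT 1=0 G4=1(const) -> 00101
State from step 4 equals state from step 3 -> cycle length 1

Answer: 1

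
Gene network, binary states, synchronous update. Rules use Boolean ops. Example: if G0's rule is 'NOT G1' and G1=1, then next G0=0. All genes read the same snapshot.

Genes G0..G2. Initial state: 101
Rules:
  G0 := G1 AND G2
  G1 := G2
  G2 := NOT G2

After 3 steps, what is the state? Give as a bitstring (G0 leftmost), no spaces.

Step 1: G0=G1&G2=0&1=0 G1=G2=1 G2=NOT G2=NOT 1=0 -> 010
Step 2: G0=G1&G2=1&0=0 G1=G2=0 G2=NOT G2=NOT 0=1 -> 001
Step 3: G0=G1&G2=0&1=0 G1=G2=1 G2=NOT G2=NOT 1=0 -> 010

010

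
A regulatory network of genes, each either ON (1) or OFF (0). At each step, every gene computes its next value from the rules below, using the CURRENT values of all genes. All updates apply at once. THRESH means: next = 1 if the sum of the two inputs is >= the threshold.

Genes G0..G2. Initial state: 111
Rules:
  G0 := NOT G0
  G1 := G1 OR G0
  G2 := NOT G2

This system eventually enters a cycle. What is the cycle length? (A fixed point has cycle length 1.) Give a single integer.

Step 0: 111
Step 1: G0=NOT G0=NOT 1=0 G1=G1|G0=1|1=1 G2=NOT G2=NOT 1=0 -> 010
Step 2: G0=NOT G0=NOT 0=1 G1=G1|G0=1|0=1 G2=NOT G2=NOT 0=1 -> 111
State from step 2 equals state from step 0 -> cycle length 2

Answer: 2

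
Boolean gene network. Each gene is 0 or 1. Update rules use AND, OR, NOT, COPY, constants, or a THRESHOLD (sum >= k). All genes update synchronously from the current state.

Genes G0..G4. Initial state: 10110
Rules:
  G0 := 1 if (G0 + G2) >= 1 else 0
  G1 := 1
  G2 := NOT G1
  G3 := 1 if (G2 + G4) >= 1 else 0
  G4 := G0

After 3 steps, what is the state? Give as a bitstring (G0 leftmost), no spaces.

Step 1: G0=(1+1>=1)=1 G1=1(const) G2=NOT G1=NOT 0=1 G3=(1+0>=1)=1 G4=G0=1 -> 11111
Step 2: G0=(1+1>=1)=1 G1=1(const) G2=NOT G1=NOT 1=0 G3=(1+1>=1)=1 G4=G0=1 -> 11011
Step 3: G0=(1+0>=1)=1 G1=1(const) G2=NOT G1=NOT 1=0 G3=(0+1>=1)=1 G4=G0=1 -> 11011

11011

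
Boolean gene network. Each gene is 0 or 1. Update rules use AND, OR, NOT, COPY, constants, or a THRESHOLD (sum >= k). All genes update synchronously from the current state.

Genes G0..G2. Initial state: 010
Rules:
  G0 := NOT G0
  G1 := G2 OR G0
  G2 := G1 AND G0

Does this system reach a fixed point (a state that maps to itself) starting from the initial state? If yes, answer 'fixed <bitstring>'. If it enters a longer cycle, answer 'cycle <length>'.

Step 0: 010
Step 1: G0=NOT G0=NOT 0=1 G1=G2|G0=0|0=0 G2=G1&G0=1&0=0 -> 100
Step 2: G0=NOT G0=NOT 1=0 G1=G2|G0=0|1=1 G2=G1&G0=0&1=0 -> 010
Cycle of length 2 starting at step 0 -> no fixed point

Answer: cycle 2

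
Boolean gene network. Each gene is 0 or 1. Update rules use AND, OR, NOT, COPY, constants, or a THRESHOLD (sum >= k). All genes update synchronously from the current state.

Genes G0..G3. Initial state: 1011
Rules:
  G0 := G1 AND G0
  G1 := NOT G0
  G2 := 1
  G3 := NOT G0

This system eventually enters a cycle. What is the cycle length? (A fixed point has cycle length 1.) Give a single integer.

Answer: 1

Derivation:
Step 0: 1011
Step 1: G0=G1&G0=0&1=0 G1=NOT G0=NOT 1=0 G2=1(const) G3=NOT G0=NOT 1=0 -> 0010
Step 2: G0=G1&G0=0&0=0 G1=NOT G0=NOT 0=1 G2=1(const) G3=NOT G0=NOT 0=1 -> 0111
Step 3: G0=G1&G0=1&0=0 G1=NOT G0=NOT 0=1 G2=1(const) G3=NOT G0=NOT 0=1 -> 0111
State from step 3 equals state from step 2 -> cycle length 1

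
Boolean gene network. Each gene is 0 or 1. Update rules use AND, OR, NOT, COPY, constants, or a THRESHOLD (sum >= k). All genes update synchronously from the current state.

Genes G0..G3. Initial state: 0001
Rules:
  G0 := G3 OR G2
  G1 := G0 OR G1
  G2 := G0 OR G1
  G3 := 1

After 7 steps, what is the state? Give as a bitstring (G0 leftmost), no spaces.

Step 1: G0=G3|G2=1|0=1 G1=G0|G1=0|0=0 G2=G0|G1=0|0=0 G3=1(const) -> 1001
Step 2: G0=G3|G2=1|0=1 G1=G0|G1=1|0=1 G2=G0|G1=1|0=1 G3=1(const) -> 1111
Step 3: G0=G3|G2=1|1=1 G1=G0|G1=1|1=1 G2=G0|G1=1|1=1 G3=1(const) -> 1111
Step 4: G0=G3|G2=1|1=1 G1=G0|G1=1|1=1 G2=G0|G1=1|1=1 G3=1(const) -> 1111
Step 5: G0=G3|G2=1|1=1 G1=G0|G1=1|1=1 G2=G0|G1=1|1=1 G3=1(const) -> 1111
Step 6: G0=G3|G2=1|1=1 G1=G0|G1=1|1=1 G2=G0|G1=1|1=1 G3=1(const) -> 1111
Step 7: G0=G3|G2=1|1=1 G1=G0|G1=1|1=1 G2=G0|G1=1|1=1 G3=1(const) -> 1111

1111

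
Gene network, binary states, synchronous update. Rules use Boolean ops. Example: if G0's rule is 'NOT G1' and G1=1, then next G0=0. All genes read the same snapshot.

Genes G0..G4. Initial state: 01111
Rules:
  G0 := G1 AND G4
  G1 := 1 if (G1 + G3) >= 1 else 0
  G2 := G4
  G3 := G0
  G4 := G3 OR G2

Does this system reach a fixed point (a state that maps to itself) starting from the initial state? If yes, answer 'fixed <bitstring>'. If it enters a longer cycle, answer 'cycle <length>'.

Step 0: 01111
Step 1: G0=G1&G4=1&1=1 G1=(1+1>=1)=1 G2=G4=1 G3=G0=0 G4=G3|G2=1|1=1 -> 11101
Step 2: G0=G1&G4=1&1=1 G1=(1+0>=1)=1 G2=G4=1 G3=G0=1 G4=G3|G2=0|1=1 -> 11111
Step 3: G0=G1&G4=1&1=1 G1=(1+1>=1)=1 G2=G4=1 G3=G0=1 G4=G3|G2=1|1=1 -> 11111
Fixed point reached at step 2: 11111

Answer: fixed 11111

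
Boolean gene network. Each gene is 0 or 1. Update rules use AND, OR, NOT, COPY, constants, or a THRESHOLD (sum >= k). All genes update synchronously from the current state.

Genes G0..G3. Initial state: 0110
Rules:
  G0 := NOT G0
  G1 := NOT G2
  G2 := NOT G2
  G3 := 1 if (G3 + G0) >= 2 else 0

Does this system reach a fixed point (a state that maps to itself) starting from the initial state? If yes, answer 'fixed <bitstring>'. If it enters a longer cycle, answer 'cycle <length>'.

Answer: cycle 2

Derivation:
Step 0: 0110
Step 1: G0=NOT G0=NOT 0=1 G1=NOT G2=NOT 1=0 G2=NOT G2=NOT 1=0 G3=(0+0>=2)=0 -> 1000
Step 2: G0=NOT G0=NOT 1=0 G1=NOT G2=NOT 0=1 G2=NOT G2=NOT 0=1 G3=(0+1>=2)=0 -> 0110
Cycle of length 2 starting at step 0 -> no fixed point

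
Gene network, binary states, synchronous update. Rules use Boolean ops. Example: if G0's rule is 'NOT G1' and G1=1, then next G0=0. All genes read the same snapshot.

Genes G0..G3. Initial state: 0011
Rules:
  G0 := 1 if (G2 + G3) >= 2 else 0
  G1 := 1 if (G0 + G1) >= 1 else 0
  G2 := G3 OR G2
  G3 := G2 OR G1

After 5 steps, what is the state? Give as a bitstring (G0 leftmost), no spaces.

Step 1: G0=(1+1>=2)=1 G1=(0+0>=1)=0 G2=G3|G2=1|1=1 G3=G2|G1=1|0=1 -> 1011
Step 2: G0=(1+1>=2)=1 G1=(1+0>=1)=1 G2=G3|G2=1|1=1 G3=G2|G1=1|0=1 -> 1111
Step 3: G0=(1+1>=2)=1 G1=(1+1>=1)=1 G2=G3|G2=1|1=1 G3=G2|G1=1|1=1 -> 1111
Step 4: G0=(1+1>=2)=1 G1=(1+1>=1)=1 G2=G3|G2=1|1=1 G3=G2|G1=1|1=1 -> 1111
Step 5: G0=(1+1>=2)=1 G1=(1+1>=1)=1 G2=G3|G2=1|1=1 G3=G2|G1=1|1=1 -> 1111

1111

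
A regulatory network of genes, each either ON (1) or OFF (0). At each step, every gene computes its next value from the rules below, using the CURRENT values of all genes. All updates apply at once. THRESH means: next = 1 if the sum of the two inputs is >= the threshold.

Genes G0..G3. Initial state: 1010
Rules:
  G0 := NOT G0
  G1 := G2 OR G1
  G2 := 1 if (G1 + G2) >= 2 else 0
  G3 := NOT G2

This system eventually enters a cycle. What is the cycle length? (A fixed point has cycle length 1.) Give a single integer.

Answer: 2

Derivation:
Step 0: 1010
Step 1: G0=NOT G0=NOT 1=0 G1=G2|G1=1|0=1 G2=(0+1>=2)=0 G3=NOT G2=NOT 1=0 -> 0100
Step 2: G0=NOT G0=NOT 0=1 G1=G2|G1=0|1=1 G2=(1+0>=2)=0 G3=NOT G2=NOT 0=1 -> 1101
Step 3: G0=NOT G0=NOT 1=0 G1=G2|G1=0|1=1 G2=(1+0>=2)=0 G3=NOT G2=NOT 0=1 -> 0101
Step 4: G0=NOT G0=NOT 0=1 G1=G2|G1=0|1=1 G2=(1+0>=2)=0 G3=NOT G2=NOT 0=1 -> 1101
State from step 4 equals state from step 2 -> cycle length 2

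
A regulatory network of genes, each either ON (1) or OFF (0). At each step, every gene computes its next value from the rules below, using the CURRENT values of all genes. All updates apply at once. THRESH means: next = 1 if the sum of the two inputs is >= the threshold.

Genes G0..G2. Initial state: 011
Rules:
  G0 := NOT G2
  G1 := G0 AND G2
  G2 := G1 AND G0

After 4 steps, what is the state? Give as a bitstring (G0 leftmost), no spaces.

Step 1: G0=NOT G2=NOT 1=0 G1=G0&G2=0&1=0 G2=G1&G0=1&0=0 -> 000
Step 2: G0=NOT G2=NOT 0=1 G1=G0&G2=0&0=0 G2=G1&G0=0&0=0 -> 100
Step 3: G0=NOT G2=NOT 0=1 G1=G0&G2=1&0=0 G2=G1&G0=0&1=0 -> 100
Step 4: G0=NOT G2=NOT 0=1 G1=G0&G2=1&0=0 G2=G1&G0=0&1=0 -> 100

100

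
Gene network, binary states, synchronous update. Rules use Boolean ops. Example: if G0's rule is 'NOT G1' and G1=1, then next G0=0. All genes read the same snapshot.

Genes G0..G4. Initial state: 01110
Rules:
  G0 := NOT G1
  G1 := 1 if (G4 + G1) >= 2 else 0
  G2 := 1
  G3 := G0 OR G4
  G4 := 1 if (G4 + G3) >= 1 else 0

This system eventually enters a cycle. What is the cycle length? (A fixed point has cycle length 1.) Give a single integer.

Answer: 1

Derivation:
Step 0: 01110
Step 1: G0=NOT G1=NOT 1=0 G1=(0+1>=2)=0 G2=1(const) G3=G0|G4=0|0=0 G4=(0+1>=1)=1 -> 00101
Step 2: G0=NOT G1=NOT 0=1 G1=(1+0>=2)=0 G2=1(const) G3=G0|G4=0|1=1 G4=(1+0>=1)=1 -> 10111
Step 3: G0=NOT G1=NOT 0=1 G1=(1+0>=2)=0 G2=1(const) G3=G0|G4=1|1=1 G4=(1+1>=1)=1 -> 10111
State from step 3 equals state from step 2 -> cycle length 1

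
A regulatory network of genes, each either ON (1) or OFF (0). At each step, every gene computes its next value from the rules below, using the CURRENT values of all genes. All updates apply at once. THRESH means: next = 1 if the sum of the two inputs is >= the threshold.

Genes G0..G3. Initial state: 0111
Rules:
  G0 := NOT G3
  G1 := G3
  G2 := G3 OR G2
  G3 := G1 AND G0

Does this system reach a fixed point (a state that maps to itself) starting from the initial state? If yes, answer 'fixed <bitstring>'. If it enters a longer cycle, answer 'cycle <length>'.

Answer: fixed 1010

Derivation:
Step 0: 0111
Step 1: G0=NOT G3=NOT 1=0 G1=G3=1 G2=G3|G2=1|1=1 G3=G1&G0=1&0=0 -> 0110
Step 2: G0=NOT G3=NOT 0=1 G1=G3=0 G2=G3|G2=0|1=1 G3=G1&G0=1&0=0 -> 1010
Step 3: G0=NOT G3=NOT 0=1 G1=G3=0 G2=G3|G2=0|1=1 G3=G1&G0=0&1=0 -> 1010
Fixed point reached at step 2: 1010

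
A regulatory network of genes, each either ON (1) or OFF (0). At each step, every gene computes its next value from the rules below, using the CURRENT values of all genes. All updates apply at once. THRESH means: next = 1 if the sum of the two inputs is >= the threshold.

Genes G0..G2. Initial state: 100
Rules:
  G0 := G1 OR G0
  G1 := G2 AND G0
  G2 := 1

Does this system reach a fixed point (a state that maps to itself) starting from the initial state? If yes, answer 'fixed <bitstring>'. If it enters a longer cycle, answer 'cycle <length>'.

Answer: fixed 111

Derivation:
Step 0: 100
Step 1: G0=G1|G0=0|1=1 G1=G2&G0=0&1=0 G2=1(const) -> 101
Step 2: G0=G1|G0=0|1=1 G1=G2&G0=1&1=1 G2=1(const) -> 111
Step 3: G0=G1|G0=1|1=1 G1=G2&G0=1&1=1 G2=1(const) -> 111
Fixed point reached at step 2: 111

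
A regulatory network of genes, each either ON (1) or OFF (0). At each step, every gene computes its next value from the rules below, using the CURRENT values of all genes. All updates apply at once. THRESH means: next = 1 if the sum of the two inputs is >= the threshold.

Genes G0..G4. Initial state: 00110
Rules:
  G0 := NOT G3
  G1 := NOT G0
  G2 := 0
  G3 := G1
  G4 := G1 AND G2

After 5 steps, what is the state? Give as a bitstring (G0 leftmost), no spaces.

Step 1: G0=NOT G3=NOT 1=0 G1=NOT G0=NOT 0=1 G2=0(const) G3=G1=0 G4=G1&G2=0&1=0 -> 01000
Step 2: G0=NOT G3=NOT 0=1 G1=NOT G0=NOT 0=1 G2=0(const) G3=G1=1 G4=G1&G2=1&0=0 -> 11010
Step 3: G0=NOT G3=NOT 1=0 G1=NOT G0=NOT 1=0 G2=0(const) G3=G1=1 G4=G1&G2=1&0=0 -> 00010
Step 4: G0=NOT G3=NOT 1=0 G1=NOT G0=NOT 0=1 G2=0(const) G3=G1=0 G4=G1&G2=0&0=0 -> 01000
Step 5: G0=NOT G3=NOT 0=1 G1=NOT G0=NOT 0=1 G2=0(const) G3=G1=1 G4=G1&G2=1&0=0 -> 11010

11010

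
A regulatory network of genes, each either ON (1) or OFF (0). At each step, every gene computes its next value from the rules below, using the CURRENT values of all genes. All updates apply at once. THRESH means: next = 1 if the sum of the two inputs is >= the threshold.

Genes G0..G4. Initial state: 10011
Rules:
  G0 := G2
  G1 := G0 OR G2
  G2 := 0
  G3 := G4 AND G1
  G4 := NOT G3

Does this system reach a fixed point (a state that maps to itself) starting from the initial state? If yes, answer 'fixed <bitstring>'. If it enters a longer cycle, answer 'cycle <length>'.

Step 0: 10011
Step 1: G0=G2=0 G1=G0|G2=1|0=1 G2=0(const) G3=G4&G1=1&0=0 G4=NOT G3=NOT 1=0 -> 01000
Step 2: G0=G2=0 G1=G0|G2=0|0=0 G2=0(const) G3=G4&G1=0&1=0 G4=NOT G3=NOT 0=1 -> 00001
Step 3: G0=G2=0 G1=G0|G2=0|0=0 G2=0(const) G3=G4&G1=1&0=0 G4=NOT G3=NOT 0=1 -> 00001
Fixed point reached at step 2: 00001

Answer: fixed 00001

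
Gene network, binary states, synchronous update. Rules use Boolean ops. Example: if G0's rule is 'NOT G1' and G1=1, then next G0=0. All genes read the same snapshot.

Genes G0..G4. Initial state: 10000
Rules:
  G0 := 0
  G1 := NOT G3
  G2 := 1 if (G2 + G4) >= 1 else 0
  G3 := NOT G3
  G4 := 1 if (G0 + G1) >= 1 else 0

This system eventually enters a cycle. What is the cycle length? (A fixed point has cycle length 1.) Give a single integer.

Answer: 2

Derivation:
Step 0: 10000
Step 1: G0=0(const) G1=NOT G3=NOT 0=1 G2=(0+0>=1)=0 G3=NOT G3=NOT 0=1 G4=(1+0>=1)=1 -> 01011
Step 2: G0=0(const) G1=NOT G3=NOT 1=0 G2=(0+1>=1)=1 G3=NOT G3=NOT 1=0 G4=(0+1>=1)=1 -> 00101
Step 3: G0=0(const) G1=NOT G3=NOT 0=1 G2=(1+1>=1)=1 G3=NOT G3=NOT 0=1 G4=(0+0>=1)=0 -> 01110
Step 4: G0=0(const) G1=NOT G3=NOT 1=0 G2=(1+0>=1)=1 G3=NOT G3=NOT 1=0 G4=(0+1>=1)=1 -> 00101
State from step 4 equals state from step 2 -> cycle length 2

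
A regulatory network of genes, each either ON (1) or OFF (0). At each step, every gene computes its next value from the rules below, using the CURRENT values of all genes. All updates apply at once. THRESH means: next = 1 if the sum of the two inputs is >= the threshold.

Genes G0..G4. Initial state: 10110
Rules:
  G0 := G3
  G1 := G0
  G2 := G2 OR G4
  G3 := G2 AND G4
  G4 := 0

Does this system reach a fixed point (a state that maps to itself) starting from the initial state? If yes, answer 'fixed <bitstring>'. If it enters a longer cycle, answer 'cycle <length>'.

Step 0: 10110
Step 1: G0=G3=1 G1=G0=1 G2=G2|G4=1|0=1 G3=G2&G4=1&0=0 G4=0(const) -> 11100
Step 2: G0=G3=0 G1=G0=1 G2=G2|G4=1|0=1 G3=G2&G4=1&0=0 G4=0(const) -> 01100
Step 3: G0=G3=0 G1=G0=0 G2=G2|G4=1|0=1 G3=G2&G4=1&0=0 G4=0(const) -> 00100
Step 4: G0=G3=0 G1=G0=0 G2=G2|G4=1|0=1 G3=G2&G4=1&0=0 G4=0(const) -> 00100
Fixed point reached at step 3: 00100

Answer: fixed 00100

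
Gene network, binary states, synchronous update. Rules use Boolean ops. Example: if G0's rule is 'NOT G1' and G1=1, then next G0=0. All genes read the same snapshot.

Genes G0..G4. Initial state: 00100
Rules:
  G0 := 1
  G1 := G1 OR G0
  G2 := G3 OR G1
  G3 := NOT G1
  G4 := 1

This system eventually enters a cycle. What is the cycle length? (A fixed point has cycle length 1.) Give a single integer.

Step 0: 00100
Step 1: G0=1(const) G1=G1|G0=0|0=0 G2=G3|G1=0|0=0 G3=NOT G1=NOT 0=1 G4=1(const) -> 10011
Step 2: G0=1(const) G1=G1|G0=0|1=1 G2=G3|G1=1|0=1 G3=NOT G1=NOT 0=1 G4=1(const) -> 11111
Step 3: G0=1(const) G1=G1|G0=1|1=1 G2=G3|G1=1|1=1 G3=NOT G1=NOT 1=0 G4=1(const) -> 11101
Step 4: G0=1(const) G1=G1|G0=1|1=1 G2=G3|G1=0|1=1 G3=NOT G1=NOT 1=0 G4=1(const) -> 11101
State from step 4 equals state from step 3 -> cycle length 1

Answer: 1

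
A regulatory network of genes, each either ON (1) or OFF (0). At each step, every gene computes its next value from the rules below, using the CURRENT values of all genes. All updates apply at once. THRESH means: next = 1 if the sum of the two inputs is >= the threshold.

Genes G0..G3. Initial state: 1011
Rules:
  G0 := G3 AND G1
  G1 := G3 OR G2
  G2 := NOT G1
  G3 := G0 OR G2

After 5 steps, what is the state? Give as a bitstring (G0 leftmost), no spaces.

Step 1: G0=G3&G1=1&0=0 G1=G3|G2=1|1=1 G2=NOT G1=NOT 0=1 G3=G0|G2=1|1=1 -> 0111
Step 2: G0=G3&G1=1&1=1 G1=G3|G2=1|1=1 G2=NOT G1=NOT 1=0 G3=G0|G2=0|1=1 -> 1101
Step 3: G0=G3&G1=1&1=1 G1=G3|G2=1|0=1 G2=NOT G1=NOT 1=0 G3=G0|G2=1|0=1 -> 1101
Step 4: G0=G3&G1=1&1=1 G1=G3|G2=1|0=1 G2=NOT G1=NOT 1=0 G3=G0|G2=1|0=1 -> 1101
Step 5: G0=G3&G1=1&1=1 G1=G3|G2=1|0=1 G2=NOT G1=NOT 1=0 G3=G0|G2=1|0=1 -> 1101

1101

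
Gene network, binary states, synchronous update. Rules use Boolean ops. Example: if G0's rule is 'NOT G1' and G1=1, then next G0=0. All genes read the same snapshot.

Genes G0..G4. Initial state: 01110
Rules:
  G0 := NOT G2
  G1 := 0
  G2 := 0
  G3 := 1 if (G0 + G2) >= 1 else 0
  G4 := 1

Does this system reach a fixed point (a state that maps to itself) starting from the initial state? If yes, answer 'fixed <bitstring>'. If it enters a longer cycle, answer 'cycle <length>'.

Step 0: 01110
Step 1: G0=NOT G2=NOT 1=0 G1=0(const) G2=0(const) G3=(0+1>=1)=1 G4=1(const) -> 00011
Step 2: G0=NOT G2=NOT 0=1 G1=0(const) G2=0(const) G3=(0+0>=1)=0 G4=1(const) -> 10001
Step 3: G0=NOT G2=NOT 0=1 G1=0(const) G2=0(const) G3=(1+0>=1)=1 G4=1(const) -> 10011
Step 4: G0=NOT G2=NOT 0=1 G1=0(const) G2=0(const) G3=(1+0>=1)=1 G4=1(const) -> 10011
Fixed point reached at step 3: 10011

Answer: fixed 10011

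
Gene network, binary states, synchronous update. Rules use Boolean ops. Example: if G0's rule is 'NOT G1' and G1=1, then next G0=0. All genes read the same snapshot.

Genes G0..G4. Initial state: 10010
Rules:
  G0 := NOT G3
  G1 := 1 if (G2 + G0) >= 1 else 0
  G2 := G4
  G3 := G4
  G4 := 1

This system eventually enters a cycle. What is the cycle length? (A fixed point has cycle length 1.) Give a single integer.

Answer: 1

Derivation:
Step 0: 10010
Step 1: G0=NOT G3=NOT 1=0 G1=(0+1>=1)=1 G2=G4=0 G3=G4=0 G4=1(const) -> 01001
Step 2: G0=NOT G3=NOT 0=1 G1=(0+0>=1)=0 G2=G4=1 G3=G4=1 G4=1(const) -> 10111
Step 3: G0=NOT G3=NOT 1=0 G1=(1+1>=1)=1 G2=G4=1 G3=G4=1 G4=1(const) -> 01111
Step 4: G0=NOT G3=NOT 1=0 G1=(1+0>=1)=1 G2=G4=1 G3=G4=1 G4=1(const) -> 01111
State from step 4 equals state from step 3 -> cycle length 1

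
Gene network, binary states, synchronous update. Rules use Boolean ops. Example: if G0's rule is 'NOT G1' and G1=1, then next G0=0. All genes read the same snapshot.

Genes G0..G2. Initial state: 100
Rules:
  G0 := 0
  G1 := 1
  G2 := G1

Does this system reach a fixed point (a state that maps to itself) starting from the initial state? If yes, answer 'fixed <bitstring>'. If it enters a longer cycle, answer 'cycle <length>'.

Step 0: 100
Step 1: G0=0(const) G1=1(const) G2=G1=0 -> 010
Step 2: G0=0(const) G1=1(const) G2=G1=1 -> 011
Step 3: G0=0(const) G1=1(const) G2=G1=1 -> 011
Fixed point reached at step 2: 011

Answer: fixed 011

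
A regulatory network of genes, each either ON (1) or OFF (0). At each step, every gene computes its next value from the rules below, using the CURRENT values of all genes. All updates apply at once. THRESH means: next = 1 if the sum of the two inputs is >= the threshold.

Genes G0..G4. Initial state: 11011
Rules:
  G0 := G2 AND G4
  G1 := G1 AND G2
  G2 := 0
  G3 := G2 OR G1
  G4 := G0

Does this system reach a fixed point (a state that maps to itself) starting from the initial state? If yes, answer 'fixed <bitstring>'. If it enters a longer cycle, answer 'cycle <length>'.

Answer: fixed 00000

Derivation:
Step 0: 11011
Step 1: G0=G2&G4=0&1=0 G1=G1&G2=1&0=0 G2=0(const) G3=G2|G1=0|1=1 G4=G0=1 -> 00011
Step 2: G0=G2&G4=0&1=0 G1=G1&G2=0&0=0 G2=0(const) G3=G2|G1=0|0=0 G4=G0=0 -> 00000
Step 3: G0=G2&G4=0&0=0 G1=G1&G2=0&0=0 G2=0(const) G3=G2|G1=0|0=0 G4=G0=0 -> 00000
Fixed point reached at step 2: 00000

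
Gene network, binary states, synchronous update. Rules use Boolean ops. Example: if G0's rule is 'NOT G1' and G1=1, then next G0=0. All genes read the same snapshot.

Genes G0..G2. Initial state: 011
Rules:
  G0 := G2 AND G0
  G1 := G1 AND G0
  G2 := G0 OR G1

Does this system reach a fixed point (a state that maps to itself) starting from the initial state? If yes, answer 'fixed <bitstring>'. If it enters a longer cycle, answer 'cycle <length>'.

Answer: fixed 000

Derivation:
Step 0: 011
Step 1: G0=G2&G0=1&0=0 G1=G1&G0=1&0=0 G2=G0|G1=0|1=1 -> 001
Step 2: G0=G2&G0=1&0=0 G1=G1&G0=0&0=0 G2=G0|G1=0|0=0 -> 000
Step 3: G0=G2&G0=0&0=0 G1=G1&G0=0&0=0 G2=G0|G1=0|0=0 -> 000
Fixed point reached at step 2: 000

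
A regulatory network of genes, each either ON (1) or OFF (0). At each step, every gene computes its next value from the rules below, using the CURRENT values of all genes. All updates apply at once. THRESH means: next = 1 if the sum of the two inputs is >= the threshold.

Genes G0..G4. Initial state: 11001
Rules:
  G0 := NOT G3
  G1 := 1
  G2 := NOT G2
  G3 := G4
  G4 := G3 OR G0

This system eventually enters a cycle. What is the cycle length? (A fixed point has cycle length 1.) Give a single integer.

Step 0: 11001
Step 1: G0=NOT G3=NOT 0=1 G1=1(const) G2=NOT G2=NOT 0=1 G3=G4=1 G4=G3|G0=0|1=1 -> 11111
Step 2: G0=NOT G3=NOT 1=0 G1=1(const) G2=NOT G2=NOT 1=0 G3=G4=1 G4=G3|G0=1|1=1 -> 01011
Step 3: G0=NOT G3=NOT 1=0 G1=1(const) G2=NOT G2=NOT 0=1 G3=G4=1 G4=G3|G0=1|0=1 -> 01111
Step 4: G0=NOT G3=NOT 1=0 G1=1(const) G2=NOT G2=NOT 1=0 G3=G4=1 G4=G3|G0=1|0=1 -> 01011
State from step 4 equals state from step 2 -> cycle length 2

Answer: 2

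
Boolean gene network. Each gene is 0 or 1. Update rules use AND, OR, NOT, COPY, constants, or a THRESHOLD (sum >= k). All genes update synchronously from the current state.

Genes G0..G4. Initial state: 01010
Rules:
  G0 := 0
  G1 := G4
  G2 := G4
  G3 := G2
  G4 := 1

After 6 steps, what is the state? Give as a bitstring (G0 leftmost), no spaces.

Step 1: G0=0(const) G1=G4=0 G2=G4=0 G3=G2=0 G4=1(const) -> 00001
Step 2: G0=0(const) G1=G4=1 G2=G4=1 G3=G2=0 G4=1(const) -> 01101
Step 3: G0=0(const) G1=G4=1 G2=G4=1 G3=G2=1 G4=1(const) -> 01111
Step 4: G0=0(const) G1=G4=1 G2=G4=1 G3=G2=1 G4=1(const) -> 01111
Step 5: G0=0(const) G1=G4=1 G2=G4=1 G3=G2=1 G4=1(const) -> 01111
Step 6: G0=0(const) G1=G4=1 G2=G4=1 G3=G2=1 G4=1(const) -> 01111

01111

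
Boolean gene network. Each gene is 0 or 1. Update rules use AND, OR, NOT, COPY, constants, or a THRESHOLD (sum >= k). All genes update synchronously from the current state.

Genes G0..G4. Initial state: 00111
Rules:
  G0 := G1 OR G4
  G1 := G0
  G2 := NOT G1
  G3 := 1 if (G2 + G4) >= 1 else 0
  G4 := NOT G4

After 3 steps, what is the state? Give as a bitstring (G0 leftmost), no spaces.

Step 1: G0=G1|G4=0|1=1 G1=G0=0 G2=NOT G1=NOT 0=1 G3=(1+1>=1)=1 G4=NOT G4=NOT 1=0 -> 10110
Step 2: G0=G1|G4=0|0=0 G1=G0=1 G2=NOT G1=NOT 0=1 G3=(1+0>=1)=1 G4=NOT G4=NOT 0=1 -> 01111
Step 3: G0=G1|G4=1|1=1 G1=G0=0 G2=NOT G1=NOT 1=0 G3=(1+1>=1)=1 G4=NOT G4=NOT 1=0 -> 10010

10010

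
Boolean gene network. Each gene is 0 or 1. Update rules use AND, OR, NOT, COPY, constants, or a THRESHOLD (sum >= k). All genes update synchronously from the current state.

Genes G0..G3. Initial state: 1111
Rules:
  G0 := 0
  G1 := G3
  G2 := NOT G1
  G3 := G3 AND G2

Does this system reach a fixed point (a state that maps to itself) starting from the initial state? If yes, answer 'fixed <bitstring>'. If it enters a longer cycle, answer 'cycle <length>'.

Answer: fixed 0010

Derivation:
Step 0: 1111
Step 1: G0=0(const) G1=G3=1 G2=NOT G1=NOT 1=0 G3=G3&G2=1&1=1 -> 0101
Step 2: G0=0(const) G1=G3=1 G2=NOT G1=NOT 1=0 G3=G3&G2=1&0=0 -> 0100
Step 3: G0=0(const) G1=G3=0 G2=NOT G1=NOT 1=0 G3=G3&G2=0&0=0 -> 0000
Step 4: G0=0(const) G1=G3=0 G2=NOT G1=NOT 0=1 G3=G3&G2=0&0=0 -> 0010
Step 5: G0=0(const) G1=G3=0 G2=NOT G1=NOT 0=1 G3=G3&G2=0&1=0 -> 0010
Fixed point reached at step 4: 0010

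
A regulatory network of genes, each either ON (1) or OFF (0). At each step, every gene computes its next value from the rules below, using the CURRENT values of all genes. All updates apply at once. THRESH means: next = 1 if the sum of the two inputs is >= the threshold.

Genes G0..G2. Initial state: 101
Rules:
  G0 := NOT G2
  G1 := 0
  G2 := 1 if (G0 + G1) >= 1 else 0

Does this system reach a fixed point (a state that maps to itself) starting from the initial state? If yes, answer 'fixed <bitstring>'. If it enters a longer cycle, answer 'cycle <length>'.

Step 0: 101
Step 1: G0=NOT G2=NOT 1=0 G1=0(const) G2=(1+0>=1)=1 -> 001
Step 2: G0=NOT G2=NOT 1=0 G1=0(const) G2=(0+0>=1)=0 -> 000
Step 3: G0=NOT G2=NOT 0=1 G1=0(const) G2=(0+0>=1)=0 -> 100
Step 4: G0=NOT G2=NOT 0=1 G1=0(const) G2=(1+0>=1)=1 -> 101
Cycle of length 4 starting at step 0 -> no fixed point

Answer: cycle 4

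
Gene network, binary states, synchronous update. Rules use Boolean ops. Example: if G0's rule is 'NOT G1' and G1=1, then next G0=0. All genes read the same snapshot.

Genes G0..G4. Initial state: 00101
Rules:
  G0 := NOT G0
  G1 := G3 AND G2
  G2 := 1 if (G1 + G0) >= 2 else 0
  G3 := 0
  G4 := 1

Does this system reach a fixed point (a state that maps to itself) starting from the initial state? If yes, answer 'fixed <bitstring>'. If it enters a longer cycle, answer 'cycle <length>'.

Step 0: 00101
Step 1: G0=NOT G0=NOT 0=1 G1=G3&G2=0&1=0 G2=(0+0>=2)=0 G3=0(const) G4=1(const) -> 10001
Step 2: G0=NOT G0=NOT 1=0 G1=G3&G2=0&0=0 G2=(0+1>=2)=0 G3=0(const) G4=1(const) -> 00001
Step 3: G0=NOT G0=NOT 0=1 G1=G3&G2=0&0=0 G2=(0+0>=2)=0 G3=0(const) G4=1(const) -> 10001
Cycle of length 2 starting at step 1 -> no fixed point

Answer: cycle 2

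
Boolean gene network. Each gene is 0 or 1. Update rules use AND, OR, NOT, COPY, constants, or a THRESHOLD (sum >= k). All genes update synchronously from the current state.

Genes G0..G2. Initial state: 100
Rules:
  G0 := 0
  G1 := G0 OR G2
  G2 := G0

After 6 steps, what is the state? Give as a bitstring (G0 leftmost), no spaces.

Step 1: G0=0(const) G1=G0|G2=1|0=1 G2=G0=1 -> 011
Step 2: G0=0(const) G1=G0|G2=0|1=1 G2=G0=0 -> 010
Step 3: G0=0(const) G1=G0|G2=0|0=0 G2=G0=0 -> 000
Step 4: G0=0(const) G1=G0|G2=0|0=0 G2=G0=0 -> 000
Step 5: G0=0(const) G1=G0|G2=0|0=0 G2=G0=0 -> 000
Step 6: G0=0(const) G1=G0|G2=0|0=0 G2=G0=0 -> 000

000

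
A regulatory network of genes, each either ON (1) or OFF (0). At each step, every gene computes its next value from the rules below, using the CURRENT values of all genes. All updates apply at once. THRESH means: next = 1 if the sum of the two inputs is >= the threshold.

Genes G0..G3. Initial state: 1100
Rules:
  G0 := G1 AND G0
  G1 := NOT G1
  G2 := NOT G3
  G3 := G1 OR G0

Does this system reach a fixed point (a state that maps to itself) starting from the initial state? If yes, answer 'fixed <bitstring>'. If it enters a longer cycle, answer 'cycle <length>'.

Step 0: 1100
Step 1: G0=G1&G0=1&1=1 G1=NOT G1=NOT 1=0 G2=NOT G3=NOT 0=1 G3=G1|G0=1|1=1 -> 1011
Step 2: G0=G1&G0=0&1=0 G1=NOT G1=NOT 0=1 G2=NOT G3=NOT 1=0 G3=G1|G0=0|1=1 -> 0101
Step 3: G0=G1&G0=1&0=0 G1=NOT G1=NOT 1=0 G2=NOT G3=NOT 1=0 G3=G1|G0=1|0=1 -> 0001
Step 4: G0=G1&G0=0&0=0 G1=NOT G1=NOT 0=1 G2=NOT G3=NOT 1=0 G3=G1|G0=0|0=0 -> 0100
Step 5: G0=G1&G0=1&0=0 G1=NOT G1=NOT 1=0 G2=NOT G3=NOT 0=1 G3=G1|G0=1|0=1 -> 0011
Step 6: G0=G1&G0=0&0=0 G1=NOT G1=NOT 0=1 G2=NOT G3=NOT 1=0 G3=G1|G0=0|0=0 -> 0100
Cycle of length 2 starting at step 4 -> no fixed point

Answer: cycle 2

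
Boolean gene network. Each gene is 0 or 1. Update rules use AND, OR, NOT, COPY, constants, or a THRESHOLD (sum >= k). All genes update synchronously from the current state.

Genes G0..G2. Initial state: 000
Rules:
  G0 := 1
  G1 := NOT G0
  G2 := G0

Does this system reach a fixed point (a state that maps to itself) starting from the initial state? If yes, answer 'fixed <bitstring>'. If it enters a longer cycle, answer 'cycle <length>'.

Answer: fixed 101

Derivation:
Step 0: 000
Step 1: G0=1(const) G1=NOT G0=NOT 0=1 G2=G0=0 -> 110
Step 2: G0=1(const) G1=NOT G0=NOT 1=0 G2=G0=1 -> 101
Step 3: G0=1(const) G1=NOT G0=NOT 1=0 G2=G0=1 -> 101
Fixed point reached at step 2: 101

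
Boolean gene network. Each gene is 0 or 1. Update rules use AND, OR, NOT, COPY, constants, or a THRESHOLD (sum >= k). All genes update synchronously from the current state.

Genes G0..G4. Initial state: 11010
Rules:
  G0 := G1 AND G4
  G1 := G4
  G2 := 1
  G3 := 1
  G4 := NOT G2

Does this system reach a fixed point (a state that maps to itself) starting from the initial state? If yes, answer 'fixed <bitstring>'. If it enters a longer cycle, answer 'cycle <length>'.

Answer: fixed 00110

Derivation:
Step 0: 11010
Step 1: G0=G1&G4=1&0=0 G1=G4=0 G2=1(const) G3=1(const) G4=NOT G2=NOT 0=1 -> 00111
Step 2: G0=G1&G4=0&1=0 G1=G4=1 G2=1(const) G3=1(const) G4=NOT G2=NOT 1=0 -> 01110
Step 3: G0=G1&G4=1&0=0 G1=G4=0 G2=1(const) G3=1(const) G4=NOT G2=NOT 1=0 -> 00110
Step 4: G0=G1&G4=0&0=0 G1=G4=0 G2=1(const) G3=1(const) G4=NOT G2=NOT 1=0 -> 00110
Fixed point reached at step 3: 00110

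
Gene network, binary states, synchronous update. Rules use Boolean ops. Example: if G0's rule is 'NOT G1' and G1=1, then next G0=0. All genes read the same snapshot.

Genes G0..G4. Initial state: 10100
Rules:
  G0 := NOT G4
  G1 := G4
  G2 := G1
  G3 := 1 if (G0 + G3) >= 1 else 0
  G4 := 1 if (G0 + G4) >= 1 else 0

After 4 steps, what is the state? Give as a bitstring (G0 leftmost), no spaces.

Step 1: G0=NOT G4=NOT 0=1 G1=G4=0 G2=G1=0 G3=(1+0>=1)=1 G4=(1+0>=1)=1 -> 10011
Step 2: G0=NOT G4=NOT 1=0 G1=G4=1 G2=G1=0 G3=(1+1>=1)=1 G4=(1+1>=1)=1 -> 01011
Step 3: G0=NOT G4=NOT 1=0 G1=G4=1 G2=G1=1 G3=(0+1>=1)=1 G4=(0+1>=1)=1 -> 01111
Step 4: G0=NOT G4=NOT 1=0 G1=G4=1 G2=G1=1 G3=(0+1>=1)=1 G4=(0+1>=1)=1 -> 01111

01111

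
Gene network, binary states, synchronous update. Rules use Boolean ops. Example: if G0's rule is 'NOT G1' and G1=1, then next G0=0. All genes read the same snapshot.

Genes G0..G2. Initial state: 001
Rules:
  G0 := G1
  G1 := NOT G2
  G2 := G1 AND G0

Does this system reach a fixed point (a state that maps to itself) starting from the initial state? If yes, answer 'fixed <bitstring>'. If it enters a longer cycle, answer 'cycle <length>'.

Step 0: 001
Step 1: G0=G1=0 G1=NOT G2=NOT 1=0 G2=G1&G0=0&0=0 -> 000
Step 2: G0=G1=0 G1=NOT G2=NOT 0=1 G2=G1&G0=0&0=0 -> 010
Step 3: G0=G1=1 G1=NOT G2=NOT 0=1 G2=G1&G0=1&0=0 -> 110
Step 4: G0=G1=1 G1=NOT G2=NOT 0=1 G2=G1&G0=1&1=1 -> 111
Step 5: G0=G1=1 G1=NOT G2=NOT 1=0 G2=G1&G0=1&1=1 -> 101
Step 6: G0=G1=0 G1=NOT G2=NOT 1=0 G2=G1&G0=0&1=0 -> 000
Cycle of length 5 starting at step 1 -> no fixed point

Answer: cycle 5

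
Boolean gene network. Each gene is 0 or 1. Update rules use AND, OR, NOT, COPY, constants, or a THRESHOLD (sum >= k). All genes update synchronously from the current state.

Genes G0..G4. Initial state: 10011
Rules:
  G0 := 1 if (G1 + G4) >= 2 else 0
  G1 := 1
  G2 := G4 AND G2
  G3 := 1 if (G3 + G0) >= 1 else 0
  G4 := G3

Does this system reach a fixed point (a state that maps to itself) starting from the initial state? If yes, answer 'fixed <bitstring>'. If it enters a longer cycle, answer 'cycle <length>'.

Step 0: 10011
Step 1: G0=(0+1>=2)=0 G1=1(const) G2=G4&G2=1&0=0 G3=(1+1>=1)=1 G4=G3=1 -> 01011
Step 2: G0=(1+1>=2)=1 G1=1(const) G2=G4&G2=1&0=0 G3=(1+0>=1)=1 G4=G3=1 -> 11011
Step 3: G0=(1+1>=2)=1 G1=1(const) G2=G4&G2=1&0=0 G3=(1+1>=1)=1 G4=G3=1 -> 11011
Fixed point reached at step 2: 11011

Answer: fixed 11011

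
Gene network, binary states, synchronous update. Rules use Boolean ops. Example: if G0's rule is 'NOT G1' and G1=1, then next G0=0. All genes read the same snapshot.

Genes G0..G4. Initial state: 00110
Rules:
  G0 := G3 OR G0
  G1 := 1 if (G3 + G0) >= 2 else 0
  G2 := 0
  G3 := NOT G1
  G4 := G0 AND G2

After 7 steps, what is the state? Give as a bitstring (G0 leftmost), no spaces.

Step 1: G0=G3|G0=1|0=1 G1=(1+0>=2)=0 G2=0(const) G3=NOT G1=NOT 0=1 G4=G0&G2=0&1=0 -> 10010
Step 2: G0=G3|G0=1|1=1 G1=(1+1>=2)=1 G2=0(const) G3=NOT G1=NOT 0=1 G4=G0&G2=1&0=0 -> 11010
Step 3: G0=G3|G0=1|1=1 G1=(1+1>=2)=1 G2=0(const) G3=NOT G1=NOT 1=0 G4=G0&G2=1&0=0 -> 11000
Step 4: G0=G3|G0=0|1=1 G1=(0+1>=2)=0 G2=0(const) G3=NOT G1=NOT 1=0 G4=G0&G2=1&0=0 -> 10000
Step 5: G0=G3|G0=0|1=1 G1=(0+1>=2)=0 G2=0(const) G3=NOT G1=NOT 0=1 G4=G0&G2=1&0=0 -> 10010
Step 6: G0=G3|G0=1|1=1 G1=(1+1>=2)=1 G2=0(const) G3=NOT G1=NOT 0=1 G4=G0&G2=1&0=0 -> 11010
Step 7: G0=G3|G0=1|1=1 G1=(1+1>=2)=1 G2=0(const) G3=NOT G1=NOT 1=0 G4=G0&G2=1&0=0 -> 11000

11000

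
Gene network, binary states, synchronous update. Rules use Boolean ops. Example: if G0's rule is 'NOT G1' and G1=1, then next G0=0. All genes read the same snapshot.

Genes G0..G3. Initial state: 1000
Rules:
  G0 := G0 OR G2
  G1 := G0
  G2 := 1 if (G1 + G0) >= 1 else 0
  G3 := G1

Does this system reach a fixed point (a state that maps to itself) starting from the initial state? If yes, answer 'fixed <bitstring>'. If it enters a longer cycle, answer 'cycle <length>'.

Step 0: 1000
Step 1: G0=G0|G2=1|0=1 G1=G0=1 G2=(0+1>=1)=1 G3=G1=0 -> 1110
Step 2: G0=G0|G2=1|1=1 G1=G0=1 G2=(1+1>=1)=1 G3=G1=1 -> 1111
Step 3: G0=G0|G2=1|1=1 G1=G0=1 G2=(1+1>=1)=1 G3=G1=1 -> 1111
Fixed point reached at step 2: 1111

Answer: fixed 1111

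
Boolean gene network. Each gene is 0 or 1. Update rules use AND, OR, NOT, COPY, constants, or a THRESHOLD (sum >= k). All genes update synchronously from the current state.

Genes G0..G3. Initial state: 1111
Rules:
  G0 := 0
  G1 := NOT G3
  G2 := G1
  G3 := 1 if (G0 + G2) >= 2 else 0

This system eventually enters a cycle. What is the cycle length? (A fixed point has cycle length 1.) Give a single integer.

Answer: 1

Derivation:
Step 0: 1111
Step 1: G0=0(const) G1=NOT G3=NOT 1=0 G2=G1=1 G3=(1+1>=2)=1 -> 0011
Step 2: G0=0(const) G1=NOT G3=NOT 1=0 G2=G1=0 G3=(0+1>=2)=0 -> 0000
Step 3: G0=0(const) G1=NOT G3=NOT 0=1 G2=G1=0 G3=(0+0>=2)=0 -> 0100
Step 4: G0=0(const) G1=NOT G3=NOT 0=1 G2=G1=1 G3=(0+0>=2)=0 -> 0110
Step 5: G0=0(const) G1=NOT G3=NOT 0=1 G2=G1=1 G3=(0+1>=2)=0 -> 0110
State from step 5 equals state from step 4 -> cycle length 1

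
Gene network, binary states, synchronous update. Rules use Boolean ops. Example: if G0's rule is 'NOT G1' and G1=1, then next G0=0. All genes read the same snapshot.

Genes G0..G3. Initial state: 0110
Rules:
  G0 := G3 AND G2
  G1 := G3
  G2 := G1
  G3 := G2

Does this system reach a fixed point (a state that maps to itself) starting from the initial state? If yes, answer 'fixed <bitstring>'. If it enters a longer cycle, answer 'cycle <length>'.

Step 0: 0110
Step 1: G0=G3&G2=0&1=0 G1=G3=0 G2=G1=1 G3=G2=1 -> 0011
Step 2: G0=G3&G2=1&1=1 G1=G3=1 G2=G1=0 G3=G2=1 -> 1101
Step 3: G0=G3&G2=1&0=0 G1=G3=1 G2=G1=1 G3=G2=0 -> 0110
Cycle of length 3 starting at step 0 -> no fixed point

Answer: cycle 3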